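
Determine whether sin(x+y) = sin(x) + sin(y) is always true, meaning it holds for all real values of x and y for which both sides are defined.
Claim: sin(x+y) = sin(x) + sin(y).
Test a specific point where both sides are defined: x = 2π/3, y = -π/2.
LHS = sin(x+y) ≈ 0.5000
RHS = sin(x) + sin(y) ≈ -0.1340
Since 0.5000 ≠ -0.1340, the equation fails at this point, so it cannot hold for all real values of x and y for which both sides are defined.
The correct expansion is sin(x+y) = sin(x)cos(y) + cos(x)sin(y); sine is not additive.

Conclusion: No, this is NOT an identity.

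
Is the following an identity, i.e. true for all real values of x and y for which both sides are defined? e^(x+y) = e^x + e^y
No, this is NOT an identity.

Claim: e^(x+y) = e^x + e^y.
Test a specific point where both sides are defined: x = 4, y = 1.
LHS = e^(x+y) ≈ 148.4132
RHS = e^x + e^y ≈ 57.3164
Since 148.4132 ≠ 57.3164, the equation fails at this point, so it cannot hold for all real values of x and y for which both sides are defined.
The correct rule is e^(x+y) = e^x · e^y (a product, not a sum).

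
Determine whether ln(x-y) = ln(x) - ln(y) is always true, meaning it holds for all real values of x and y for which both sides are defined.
No, this is NOT an identity.

Claim: ln(x-y) = ln(x) - ln(y).
Test a specific point where both sides are defined: x = 3/2, y = 1.
LHS = ln(x-y) ≈ -0.6931
RHS = ln(x) - ln(y) ≈ 0.4055
Since -0.6931 ≠ 0.4055, the equation fails at this point, so it cannot hold for all real values of x and y for which both sides are defined.
ln(x) - ln(y) = ln(x/y), not ln(x-y).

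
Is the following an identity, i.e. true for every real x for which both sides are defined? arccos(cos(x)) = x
Claim: arccos(cos(x)) = x.
Test a specific point where both sides are defined: x = -π/6.
LHS = arccos(cos(x)) ≈ 0.5236
RHS = x ≈ -0.5236
Since 0.5236 ≠ -0.5236, the equation fails at this point, so it cannot hold for every real x for which both sides are defined.
arccos only returns values in [0, π], so arccos(cos(x)) = x holds only for x in that interval, not for all real x.

Conclusion: No, this is NOT an identity.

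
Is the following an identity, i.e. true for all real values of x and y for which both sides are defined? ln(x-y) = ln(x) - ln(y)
No, this is NOT an identity.

Claim: ln(x-y) = ln(x) - ln(y).
Test a specific point where both sides are defined: x = 4, y = 3.
LHS = ln(x-y) ≈ 0.0000
RHS = ln(x) - ln(y) ≈ 0.2877
Since 0.0000 ≠ 0.2877, the equation fails at this point, so it cannot hold for all real values of x and y for which both sides are defined.
ln(x) - ln(y) = ln(x/y), not ln(x-y).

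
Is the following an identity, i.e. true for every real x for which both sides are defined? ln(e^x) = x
Claim: ln(e^x) = x.
Reasoning: ln is the inverse of the exponential: ln(e^x) asks for the exponent p with e^p = e^x, and since e^p is one-to-one that exponent is p = x.
So the two sides agree for every real x for which both sides are defined.

Conclusion: Yes, this is an identity.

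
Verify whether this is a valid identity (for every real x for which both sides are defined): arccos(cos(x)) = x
No, this is NOT an identity.

Claim: arccos(cos(x)) = x.
Test a specific point where both sides are defined: x = -π/4.
LHS = arccos(cos(x)) ≈ 0.7854
RHS = x ≈ -0.7854
Since 0.7854 ≠ -0.7854, the equation fails at this point, so it cannot hold for every real x for which both sides are defined.
arccos only returns values in [0, π], so arccos(cos(x)) = x holds only for x in that interval, not for all real x.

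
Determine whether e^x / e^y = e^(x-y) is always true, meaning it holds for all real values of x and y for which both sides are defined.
Yes, this is an identity.

Claim: e^x / e^y = e^(x-y).
Reasoning: 1/e^y = e^(-y), so e^x / e^y = e^x · e^(-y) = e^(x + (-y)) = e^(x-y) by the product rule for exponents.
So the two sides agree for all real values of x and y for which both sides are defined.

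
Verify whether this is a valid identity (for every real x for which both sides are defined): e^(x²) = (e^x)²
No, this is NOT an identity.

Claim: e^(x²) = (e^x)².
Test a specific point where both sides are defined: x = 3/2.
LHS = e^(x²) ≈ 9.4877
RHS = (e^x)² ≈ 20.0855
Since 9.4877 ≠ 20.0855, the equation fails at this point, so it cannot hold for every real x for which both sides are defined.
(e^x)² = e^(2x), and 2x ≠ x² in general.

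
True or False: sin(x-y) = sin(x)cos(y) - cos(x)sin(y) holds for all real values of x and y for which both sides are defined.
Claim: sin(x-y) = sin(x)cos(y) - cos(x)sin(y).
Reasoning: Replace y by -y in sin(x+y) = sin(x)cos(y) + cos(x)sin(y) and use cos(-y) = cos(y), sin(-y) = -sin(y): sin(x-y) = sin(x)cos(y) - cos(x)sin(y).
So the two sides agree for all real values of x and y for which both sides are defined.

Conclusion: True.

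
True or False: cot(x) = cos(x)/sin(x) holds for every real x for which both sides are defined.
True.

Claim: cot(x) = cos(x)/sin(x).
Reasoning: cot(x) is defined as 1/tan(x) = 1/(sin(x)/cos(x)) = cos(x)/sin(x), wherever sin(x) ≠ 0.
So the two sides agree for every real x for which both sides are defined.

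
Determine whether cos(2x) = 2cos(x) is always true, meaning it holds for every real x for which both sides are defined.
Claim: cos(2x) = 2cos(x).
Test a specific point where both sides are defined: x = -π/3.
LHS = cos(2x) ≈ -0.5000
RHS = 2cos(x) ≈ 1.0000
Since -0.5000 ≠ 1.0000, the equation fails at this point, so it cannot hold for every real x for which both sides are defined.
The correct double-angle formula is cos(2x) = cos²x - sin²x.

Conclusion: No, this is NOT an identity.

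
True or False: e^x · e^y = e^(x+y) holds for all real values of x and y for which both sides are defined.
True.

Claim: e^x · e^y = e^(x+y).
Reasoning: This is the law of exponents for a common base: multiplying powers adds exponents. E.g. from the series, (Σ x^j/j!)(Σ y^k/k!) = Σ_m (Σ_{j+k=m} x^j y^k/(j!k!)) = Σ_m (x+y)^m/m! by the binomial theorem.
So the two sides agree for all real values of x and y for which both sides are defined.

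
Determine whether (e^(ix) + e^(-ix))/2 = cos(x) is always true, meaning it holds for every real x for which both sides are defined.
Claim: (e^(ix) + e^(-ix))/2 = cos(x).
Reasoning: By Euler's formula e^(ix) = cos(x) + i·sin(x) and e^(-ix) = cos(x) - i·sin(x). Adding cancels the sine terms: e^(ix) + e^(-ix) = 2cos(x); divide by 2.
So the two sides agree for every real x for which both sides are defined.

Conclusion: Yes, this is an identity.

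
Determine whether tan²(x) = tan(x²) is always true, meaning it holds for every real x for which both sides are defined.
No, this is NOT an identity.

Claim: tan²(x) = tan(x²).
Test a specific point where both sides are defined: x = 2π/3.
LHS = tan²(x) ≈ 3.0000
RHS = tan(x²) ≈ 2.9590
Since 3.0000 ≠ 2.9590, the equation fails at this point, so it cannot hold for every real x for which both sides are defined.
tan²(x) means (tan x)², squaring the output; tan(x²) squares the input. These are different functions.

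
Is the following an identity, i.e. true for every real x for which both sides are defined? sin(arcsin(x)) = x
Yes, this is an identity.

Claim: sin(arcsin(x)) = x.
Reasoning: For -1 ≤ x ≤ 1 (where arcsin is defined), arcsin(x) is by definition an angle whose sine equals x. Taking the sine of that angle returns x. (Note the other order, arcsin(sin x) = x, is NOT an identity.)
So the two sides agree for every real x for which both sides are defined.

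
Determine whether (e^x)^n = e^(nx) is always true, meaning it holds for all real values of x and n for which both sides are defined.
Claim: (e^x)^n = e^(nx).
Reasoning: e^x is a positive real number, and for a positive base B and real exponent n, B^n = e^(n·ln B). With B = e^x, ln B = x, so (e^x)^n = e^(n·x).
So the two sides agree for all real values of x and n for which both sides are defined.

Conclusion: Yes, this is an identity.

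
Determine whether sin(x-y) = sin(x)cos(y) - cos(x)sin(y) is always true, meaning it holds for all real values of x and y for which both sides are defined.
Yes, this is an identity.

Claim: sin(x-y) = sin(x)cos(y) - cos(x)sin(y).
Reasoning: Replace y by -y in sin(x+y) = sin(x)cos(y) + cos(x)sin(y) and use cos(-y) = cos(y), sin(-y) = -sin(y): sin(x-y) = sin(x)cos(y) - cos(x)sin(y).
So the two sides agree for all real values of x and y for which both sides are defined.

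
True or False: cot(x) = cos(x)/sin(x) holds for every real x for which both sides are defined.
True.

Claim: cot(x) = cos(x)/sin(x).
Reasoning: cot(x) is defined as 1/tan(x) = 1/(sin(x)/cos(x)) = cos(x)/sin(x), wherever sin(x) ≠ 0.
So the two sides agree for every real x for which both sides are defined.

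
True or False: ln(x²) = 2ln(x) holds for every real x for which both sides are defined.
True.

Claim: ln(x²) = 2ln(x).
Reasoning: The right side requires x > 0. For x > 0, x² = (e^(ln x))² = e^(2ln x), so ln(x²) = 2ln(x). (For x < 0 the right side is undefined, so those values are outside the claim.)
So the two sides agree for every real x for which both sides are defined.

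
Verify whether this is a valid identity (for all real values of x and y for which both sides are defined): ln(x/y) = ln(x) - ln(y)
Yes, this is an identity.

Claim: ln(x/y) = ln(x) - ln(y).
Reasoning: Both sides are simultaneously defined only when x, y > 0. Write x = e^p, y = e^q. Then x/y = e^(p-q), so ln(x/y) = p - q = ln(x) - ln(y).
So the two sides agree for all real values of x and y for which both sides are defined.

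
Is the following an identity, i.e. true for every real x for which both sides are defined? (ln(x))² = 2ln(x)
No, this is NOT an identity.

Claim: (ln(x))² = 2ln(x).
Test a specific point where both sides are defined: x = 2.
LHS = (ln(x))² ≈ 0.4805
RHS = 2ln(x) ≈ 1.3863
Since 0.4805 ≠ 1.3863, the equation fails at this point, so it cannot hold for every real x for which both sides are defined.
2ln(x) equals ln(x²), which is not the same as (ln x)².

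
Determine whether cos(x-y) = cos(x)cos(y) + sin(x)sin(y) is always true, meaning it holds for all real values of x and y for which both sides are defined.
Yes, this is an identity.

Claim: cos(x-y) = cos(x)cos(y) + sin(x)sin(y).
Reasoning: Replace y by -y in cos(x+y) = cos(x)cos(y) - sin(x)sin(y) and use cos(-y) = cos(y), sin(-y) = -sin(y): cos(x-y) = cos(x)cos(y) + sin(x)sin(y).
So the two sides agree for all real values of x and y for which both sides are defined.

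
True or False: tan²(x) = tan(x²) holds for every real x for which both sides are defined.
Claim: tan²(x) = tan(x²).
Test a specific point where both sides are defined: x = 2π/3.
LHS = tan²(x) ≈ 3.0000
RHS = tan(x²) ≈ 2.9590
Since 3.0000 ≠ 2.9590, the equation fails at this point, so it cannot hold for every real x for which both sides are defined.
tan²(x) means (tan x)², squaring the output; tan(x²) squares the input. These are different functions.

Conclusion: False.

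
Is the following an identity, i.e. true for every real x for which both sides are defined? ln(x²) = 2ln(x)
Claim: ln(x²) = 2ln(x).
Reasoning: The right side requires x > 0. For x > 0, x² = (e^(ln x))² = e^(2ln x), so ln(x²) = 2ln(x). (For x < 0 the right side is undefined, so those values are outside the claim.)
So the two sides agree for every real x for which both sides are defined.

Conclusion: Yes, this is an identity.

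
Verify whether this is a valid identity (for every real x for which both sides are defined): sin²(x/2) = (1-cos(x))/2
Yes, this is an identity.

Claim: sin²(x/2) = (1-cos(x))/2.
Reasoning: Use cos(2θ) = 1 - 2sin²θ with θ = x/2: cos(x) = 1 - 2sin²(x/2). Solving for sin²(x/2) gives (1 - cos(x))/2.
So the two sides agree for every real x for which both sides are defined.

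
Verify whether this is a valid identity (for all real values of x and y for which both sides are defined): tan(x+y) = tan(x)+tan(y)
Claim: tan(x+y) = tan(x)+tan(y).
Test a specific point where both sides are defined: x = -π/3, y = -π/4.
LHS = tan(x+y) ≈ 3.7321
RHS = tan(x)+tan(y) ≈ -2.7321
Since 3.7321 ≠ -2.7321, the equation fails at this point, so it cannot hold for all real values of x and y for which both sides are defined.
The correct formula is tan(x+y) = (tan(x) + tan(y))/(1 - tan(x)tan(y)).

Conclusion: No, this is NOT an identity.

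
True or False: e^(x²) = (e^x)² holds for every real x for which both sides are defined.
Claim: e^(x²) = (e^x)².
Test a specific point where both sides are defined: x = -1.
LHS = e^(x²) ≈ 2.7183
RHS = (e^x)² ≈ 0.1353
Since 2.7183 ≠ 0.1353, the equation fails at this point, so it cannot hold for every real x for which both sides are defined.
(e^x)² = e^(2x), and 2x ≠ x² in general.

Conclusion: False.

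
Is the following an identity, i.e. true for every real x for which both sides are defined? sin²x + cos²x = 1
Claim: sin²x + cos²x = 1.
Reasoning: The point (cos x, sin x) lies on the unit circle X² + Y² = 1, so cos²x + sin²x = 1 for every real x.
So the two sides agree for every real x for which both sides are defined.

Conclusion: Yes, this is an identity.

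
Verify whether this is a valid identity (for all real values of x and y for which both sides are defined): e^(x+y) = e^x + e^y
Claim: e^(x+y) = e^x + e^y.
Test a specific point where both sides are defined: x = -1, y = -2.
LHS = e^(x+y) ≈ 0.0498
RHS = e^x + e^y ≈ 0.5032
Since 0.0498 ≠ 0.5032, the equation fails at this point, so it cannot hold for all real values of x and y for which both sides are defined.
The correct rule is e^(x+y) = e^x · e^y (a product, not a sum).

Conclusion: No, this is NOT an identity.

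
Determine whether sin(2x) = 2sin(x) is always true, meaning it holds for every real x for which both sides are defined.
No, this is NOT an identity.

Claim: sin(2x) = 2sin(x).
Test a specific point where both sides are defined: x = π/2.
LHS = sin(2x) ≈ 0.0000
RHS = 2sin(x) ≈ 2.0000
Since 0.0000 ≠ 2.0000, the equation fails at this point, so it cannot hold for every real x for which both sides are defined.
The correct double-angle formula is sin(2x) = 2sin(x)cos(x).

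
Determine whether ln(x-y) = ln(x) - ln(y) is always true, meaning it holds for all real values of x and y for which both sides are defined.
Claim: ln(x-y) = ln(x) - ln(y).
Test a specific point where both sides are defined: x = 4, y = 3.
LHS = ln(x-y) ≈ 0.0000
RHS = ln(x) - ln(y) ≈ 0.2877
Since 0.0000 ≠ 0.2877, the equation fails at this point, so it cannot hold for all real values of x and y for which both sides are defined.
ln(x) - ln(y) = ln(x/y), not ln(x-y).

Conclusion: No, this is NOT an identity.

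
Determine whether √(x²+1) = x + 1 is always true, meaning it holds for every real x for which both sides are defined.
No, this is NOT an identity.

Claim: √(x²+1) = x + 1.
Test a specific point where both sides are defined: x = -1.
LHS = √(x²+1) ≈ 1.4142
RHS = x + 1 ≈ 0.0000
Since 1.4142 ≠ 0.0000, the equation fails at this point, so it cannot hold for every real x for which both sides are defined.
(x+1)² = x² + 2x + 1 ≠ x² + 1 unless x = 0.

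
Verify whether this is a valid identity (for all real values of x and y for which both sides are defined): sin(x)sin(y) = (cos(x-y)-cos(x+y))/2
Yes, this is an identity.

Claim: sin(x)sin(y) = (cos(x-y)-cos(x+y))/2.
Reasoning: cos(x-y) = cos(x)cos(y) + sin(x)sin(y) and cos(x+y) = cos(x)cos(y) - sin(x)sin(y). Subtracting, cos(x-y) - cos(x+y) = 2sin(x)sin(y); divide by 2.
So the two sides agree for all real values of x and y for which both sides are defined.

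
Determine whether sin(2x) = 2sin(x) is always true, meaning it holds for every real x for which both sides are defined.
Claim: sin(2x) = 2sin(x).
Test a specific point where both sides are defined: x = π/4.
LHS = sin(2x) ≈ 1.0000
RHS = 2sin(x) ≈ 1.4142
Since 1.0000 ≠ 1.4142, the equation fails at this point, so it cannot hold for every real x for which both sides are defined.
The correct double-angle formula is sin(2x) = 2sin(x)cos(x).

Conclusion: No, this is NOT an identity.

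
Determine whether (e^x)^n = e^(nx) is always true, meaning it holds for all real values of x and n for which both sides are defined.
Claim: (e^x)^n = e^(nx).
Reasoning: e^x is a positive real number, and for a positive base B and real exponent n, B^n = e^(n·ln B). With B = e^x, ln B = x, so (e^x)^n = e^(n·x).
So the two sides agree for all real values of x and n for which both sides are defined.

Conclusion: Yes, this is an identity.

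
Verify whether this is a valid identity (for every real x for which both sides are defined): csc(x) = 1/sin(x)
Claim: csc(x) = 1/sin(x).
Reasoning: csc(x) is by definition the reciprocal of sin(x), wherever sin(x) ≠ 0.
So the two sides agree for every real x for which both sides are defined.

Conclusion: Yes, this is an identity.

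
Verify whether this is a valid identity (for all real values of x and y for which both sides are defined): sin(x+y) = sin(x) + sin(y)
No, this is NOT an identity.

Claim: sin(x+y) = sin(x) + sin(y).
Test a specific point where both sides are defined: x = π/4, y = π/2.
LHS = sin(x+y) ≈ 0.7071
RHS = sin(x) + sin(y) ≈ 1.7071
Since 0.7071 ≠ 1.7071, the equation fails at this point, so it cannot hold for all real values of x and y for which both sides are defined.
The correct expansion is sin(x+y) = sin(x)cos(y) + cos(x)sin(y); sine is not additive.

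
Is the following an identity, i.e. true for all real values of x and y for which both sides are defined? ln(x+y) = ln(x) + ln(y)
No, this is NOT an identity.

Claim: ln(x+y) = ln(x) + ln(y).
Test a specific point where both sides are defined: x = 5, y = 1.
LHS = ln(x+y) ≈ 1.7918
RHS = ln(x) + ln(y) ≈ 1.6094
Since 1.7918 ≠ 1.6094, the equation fails at this point, so it cannot hold for all real values of x and y for which both sides are defined.
ln(x) + ln(y) = ln(xy), not ln(x+y).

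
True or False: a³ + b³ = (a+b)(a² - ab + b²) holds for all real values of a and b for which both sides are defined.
Claim: a³ + b³ = (a+b)(a² - ab + b²).
Reasoning: Expand the right side: (a+b)(a² - ab + b²) = a³ - a²b + ab² + a²b - ab² + b³ = a³ + b³ (the middle terms cancel in pairs).
So the two sides agree for all real values of a and b for which both sides are defined.

Conclusion: True.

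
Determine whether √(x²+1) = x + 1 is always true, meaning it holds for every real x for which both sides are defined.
No, this is NOT an identity.

Claim: √(x²+1) = x + 1.
Test a specific point where both sides are defined: x = 3/2.
LHS = √(x²+1) ≈ 1.8028
RHS = x + 1 ≈ 2.5000
Since 1.8028 ≠ 2.5000, the equation fails at this point, so it cannot hold for every real x for which both sides are defined.
(x+1)² = x² + 2x + 1 ≠ x² + 1 unless x = 0.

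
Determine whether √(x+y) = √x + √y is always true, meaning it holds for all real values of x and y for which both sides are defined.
Claim: √(x+y) = √x + √y.
Test a specific point where both sides are defined: x = 5, y = 1/2.
LHS = √(x+y) ≈ 2.3452
RHS = √x + √y ≈ 2.9432
Since 2.3452 ≠ 2.9432, the equation fails at this point, so it cannot hold for all real values of x and y for which both sides are defined.
Squaring the right side gives x + 2√(xy) + y, not x + y.

Conclusion: No, this is NOT an identity.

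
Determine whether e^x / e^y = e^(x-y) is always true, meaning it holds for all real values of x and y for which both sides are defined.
Yes, this is an identity.

Claim: e^x / e^y = e^(x-y).
Reasoning: 1/e^y = e^(-y), so e^x / e^y = e^x · e^(-y) = e^(x + (-y)) = e^(x-y) by the product rule for exponents.
So the two sides agree for all real values of x and y for which both sides are defined.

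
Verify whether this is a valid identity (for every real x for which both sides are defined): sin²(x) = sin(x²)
No, this is NOT an identity.

Claim: sin²(x) = sin(x²).
Test a specific point where both sides are defined: x = -π/3.
LHS = sin²(x) ≈ 0.7500
RHS = sin(x²) ≈ 0.8897
Since 0.7500 ≠ 0.8897, the equation fails at this point, so it cannot hold for every real x for which both sides are defined.
sin²(x) means (sin x)², squaring the output; sin(x²) squares the input. These are different functions.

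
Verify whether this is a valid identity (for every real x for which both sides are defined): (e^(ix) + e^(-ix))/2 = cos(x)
Yes, this is an identity.

Claim: (e^(ix) + e^(-ix))/2 = cos(x).
Reasoning: By Euler's formula e^(ix) = cos(x) + i·sin(x) and e^(-ix) = cos(x) - i·sin(x). Adding cancels the sine terms: e^(ix) + e^(-ix) = 2cos(x); divide by 2.
So the two sides agree for every real x for which both sides are defined.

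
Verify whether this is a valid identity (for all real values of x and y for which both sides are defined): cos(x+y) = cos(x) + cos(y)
No, this is NOT an identity.

Claim: cos(x+y) = cos(x) + cos(y).
Test a specific point where both sides are defined: x = π/2, y = -π/3.
LHS = cos(x+y) ≈ 0.8660
RHS = cos(x) + cos(y) ≈ 0.5000
Since 0.8660 ≠ 0.5000, the equation fails at this point, so it cannot hold for all real values of x and y for which both sides are defined.
The correct expansion is cos(x+y) = cos(x)cos(y) - sin(x)sin(y); cosine is not additive.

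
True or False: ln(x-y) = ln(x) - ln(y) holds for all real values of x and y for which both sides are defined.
False.

Claim: ln(x-y) = ln(x) - ln(y).
Test a specific point where both sides are defined: x = 3/2, y = 1.
LHS = ln(x-y) ≈ -0.6931
RHS = ln(x) - ln(y) ≈ 0.4055
Since -0.6931 ≠ 0.4055, the equation fails at this point, so it cannot hold for all real values of x and y for which both sides are defined.
ln(x) - ln(y) = ln(x/y), not ln(x-y).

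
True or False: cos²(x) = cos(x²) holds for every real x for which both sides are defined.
Claim: cos²(x) = cos(x²).
Test a specific point where both sides are defined: x = -π/2.
LHS = cos²(x) ≈ 0.0000
RHS = cos(x²) ≈ -0.7812
Since 0.0000 ≠ -0.7812, the equation fails at this point, so it cannot hold for every real x for which both sides are defined.
cos²(x) means (cos x)², squaring the output; cos(x²) squares the input. These are different functions.

Conclusion: False.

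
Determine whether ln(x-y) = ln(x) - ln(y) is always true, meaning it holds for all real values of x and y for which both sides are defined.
Claim: ln(x-y) = ln(x) - ln(y).
Test a specific point where both sides are defined: x = 5, y = 1/2.
LHS = ln(x-y) ≈ 1.5041
RHS = ln(x) - ln(y) ≈ 2.3026
Since 1.5041 ≠ 2.3026, the equation fails at this point, so it cannot hold for all real values of x and y for which both sides are defined.
ln(x) - ln(y) = ln(x/y), not ln(x-y).

Conclusion: No, this is NOT an identity.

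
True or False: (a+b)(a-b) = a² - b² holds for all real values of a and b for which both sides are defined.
True.

Claim: (a+b)(a-b) = a² - b².
Reasoning: Expand: (a+b)(a-b) = a² - ab + ba - b² = a² - b² (the cross terms cancel).
So the two sides agree for all real values of a and b for which both sides are defined.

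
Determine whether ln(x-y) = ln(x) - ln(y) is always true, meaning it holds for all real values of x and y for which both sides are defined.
No, this is NOT an identity.

Claim: ln(x-y) = ln(x) - ln(y).
Test a specific point where both sides are defined: x = 3/2, y = 1.
LHS = ln(x-y) ≈ -0.6931
RHS = ln(x) - ln(y) ≈ 0.4055
Since -0.6931 ≠ 0.4055, the equation fails at this point, so it cannot hold for all real values of x and y for which both sides are defined.
ln(x) - ln(y) = ln(x/y), not ln(x-y).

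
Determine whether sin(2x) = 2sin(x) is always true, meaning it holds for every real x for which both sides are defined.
No, this is NOT an identity.

Claim: sin(2x) = 2sin(x).
Test a specific point where both sides are defined: x = π/6.
LHS = sin(2x) ≈ 0.8660
RHS = 2sin(x) ≈ 1.0000
Since 0.8660 ≠ 1.0000, the equation fails at this point, so it cannot hold for every real x for which both sides are defined.
The correct double-angle formula is sin(2x) = 2sin(x)cos(x).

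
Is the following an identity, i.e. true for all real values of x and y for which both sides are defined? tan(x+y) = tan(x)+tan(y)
No, this is NOT an identity.

Claim: tan(x+y) = tan(x)+tan(y).
Test a specific point where both sides are defined: x = π/4, y = -π/6.
LHS = tan(x+y) ≈ 0.2679
RHS = tan(x)+tan(y) ≈ 0.4226
Since 0.2679 ≠ 0.4226, the equation fails at this point, so it cannot hold for all real values of x and y for which both sides are defined.
The correct formula is tan(x+y) = (tan(x) + tan(y))/(1 - tan(x)tan(y)).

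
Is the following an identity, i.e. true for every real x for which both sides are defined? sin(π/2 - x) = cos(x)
Claim: sin(π/2 - x) = cos(x).
Reasoning: Use sin(u - v) = sin(u)cos(v) - cos(u)sin(v) with u = π/2, v = x: sin(π/2)cos(x) - cos(π/2)sin(x) = 1·cos(x) - 0·sin(x) = cos(x).
So the two sides agree for every real x for which both sides are defined.

Conclusion: Yes, this is an identity.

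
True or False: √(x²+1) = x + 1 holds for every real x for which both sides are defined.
Claim: √(x²+1) = x + 1.
Test a specific point where both sides are defined: x = -3.
LHS = √(x²+1) ≈ 3.1623
RHS = x + 1 ≈ -2.0000
Since 3.1623 ≠ -2.0000, the equation fails at this point, so it cannot hold for every real x for which both sides are defined.
(x+1)² = x² + 2x + 1 ≠ x² + 1 unless x = 0.

Conclusion: False.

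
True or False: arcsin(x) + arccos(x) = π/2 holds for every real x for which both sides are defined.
True.

Claim: arcsin(x) + arccos(x) = π/2.
Reasoning: Both sides are defined for -1 ≤ x ≤ 1. Let θ = arcsin(x), so sin θ = x and θ ∈ [-π/2, π/2]. Then cos(π/2 - θ) = sin θ = x and π/2 - θ ∈ [0, π], which is exactly the range of arccos, so arccos(x) = π/2 - θ. Adding: arcsin(x) + arccos(x) = θ + (π/2 - θ) = π/2.
So the two sides agree for every real x for which both sides are defined.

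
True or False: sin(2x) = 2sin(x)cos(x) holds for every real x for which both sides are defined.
True.

Claim: sin(2x) = 2sin(x)cos(x).
Reasoning: Put y = x in the addition formula sin(x+y) = sin(x)cos(y) + cos(x)sin(y): sin(2x) = sin(x)cos(x) + cos(x)sin(x) = 2sin(x)cos(x).
So the two sides agree for every real x for which both sides are defined.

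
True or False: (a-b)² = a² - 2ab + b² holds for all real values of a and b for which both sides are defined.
True.

Claim: (a-b)² = a² - 2ab + b².
Reasoning: Expand: (a-b)² = (a-b)(a-b) = a·a - a·b - b·a + b·b = a² - 2ab + b².
So the two sides agree for all real values of a and b for which both sides are defined.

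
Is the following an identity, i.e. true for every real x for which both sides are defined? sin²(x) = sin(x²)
No, this is NOT an identity.

Claim: sin²(x) = sin(x²).
Test a specific point where both sides are defined: x = π/6.
LHS = sin²(x) ≈ 0.2500
RHS = sin(x²) ≈ 0.2707
Since 0.2500 ≠ 0.2707, the equation fails at this point, so it cannot hold for every real x for which both sides are defined.
sin²(x) means (sin x)², squaring the output; sin(x²) squares the input. These are different functions.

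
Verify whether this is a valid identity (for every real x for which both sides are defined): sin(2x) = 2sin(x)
Claim: sin(2x) = 2sin(x).
Test a specific point where both sides are defined: x = -π/2.
LHS = sin(2x) ≈ 0.0000
RHS = 2sin(x) ≈ -2.0000
Since 0.0000 ≠ -2.0000, the equation fails at this point, so it cannot hold for every real x for which both sides are defined.
The correct double-angle formula is sin(2x) = 2sin(x)cos(x).

Conclusion: No, this is NOT an identity.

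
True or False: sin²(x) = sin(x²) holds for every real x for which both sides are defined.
False.

Claim: sin²(x) = sin(x²).
Test a specific point where both sides are defined: x = 2π/3.
LHS = sin²(x) ≈ 0.7500
RHS = sin(x²) ≈ -0.9474
Since 0.7500 ≠ -0.9474, the equation fails at this point, so it cannot hold for every real x for which both sides are defined.
sin²(x) means (sin x)², squaring the output; sin(x²) squares the input. These are different functions.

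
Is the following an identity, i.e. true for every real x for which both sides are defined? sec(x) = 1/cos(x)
Claim: sec(x) = 1/cos(x).
Reasoning: sec(x) is by definition the reciprocal of cos(x), wherever cos(x) ≠ 0.
So the two sides agree for every real x for which both sides are defined.

Conclusion: Yes, this is an identity.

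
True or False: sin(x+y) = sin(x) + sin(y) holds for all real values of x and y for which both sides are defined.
False.

Claim: sin(x+y) = sin(x) + sin(y).
Test a specific point where both sides are defined: x = -π/2, y = 2π/3.
LHS = sin(x+y) ≈ 0.5000
RHS = sin(x) + sin(y) ≈ -0.1340
Since 0.5000 ≠ -0.1340, the equation fails at this point, so it cannot hold for all real values of x and y for which both sides are defined.
The correct expansion is sin(x+y) = sin(x)cos(y) + cos(x)sin(y); sine is not additive.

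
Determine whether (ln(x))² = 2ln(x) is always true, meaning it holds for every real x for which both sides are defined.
No, this is NOT an identity.

Claim: (ln(x))² = 2ln(x).
Test a specific point where both sides are defined: x = 2.
LHS = (ln(x))² ≈ 0.4805
RHS = 2ln(x) ≈ 1.3863
Since 0.4805 ≠ 1.3863, the equation fails at this point, so it cannot hold for every real x for which both sides are defined.
2ln(x) equals ln(x²), which is not the same as (ln x)².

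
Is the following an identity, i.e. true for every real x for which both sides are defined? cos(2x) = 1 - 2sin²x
Claim: cos(2x) = 1 - 2sin²x.
Reasoning: cos(2x) = cos²x - sin²x. Replace cos²x by 1 - sin²x: (1 - sin²x) - sin²x = 1 - 2sin²x.
So the two sides agree for every real x for which both sides are defined.

Conclusion: Yes, this is an identity.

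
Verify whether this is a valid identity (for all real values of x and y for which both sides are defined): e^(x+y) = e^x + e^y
Claim: e^(x+y) = e^x + e^y.
Test a specific point where both sides are defined: x = 5, y = 1/2.
LHS = e^(x+y) ≈ 244.6919
RHS = e^x + e^y ≈ 150.0619
Since 244.6919 ≠ 150.0619, the equation fails at this point, so it cannot hold for all real values of x and y for which both sides are defined.
The correct rule is e^(x+y) = e^x · e^y (a product, not a sum).

Conclusion: No, this is NOT an identity.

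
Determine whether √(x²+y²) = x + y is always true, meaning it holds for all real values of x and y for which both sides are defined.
No, this is NOT an identity.

Claim: √(x²+y²) = x + y.
Test a specific point where both sides are defined: x = 3, y = -3.
LHS = √(x²+y²) ≈ 4.2426
RHS = x + y ≈ 0.0000
Since 4.2426 ≠ 0.0000, the equation fails at this point, so it cannot hold for all real values of x and y for which both sides are defined.
(x+y)² = x² + 2xy + y², not x² + y², so the square root does not split this way.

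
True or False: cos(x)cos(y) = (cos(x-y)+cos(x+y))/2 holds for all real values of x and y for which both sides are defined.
Claim: cos(x)cos(y) = (cos(x-y)+cos(x+y))/2.
Reasoning: cos(x-y) = cos(x)cos(y) + sin(x)sin(y) and cos(x+y) = cos(x)cos(y) - sin(x)sin(y). Adding, cos(x-y) + cos(x+y) = 2cos(x)cos(y); divide by 2.
So the two sides agree for all real values of x and y for which both sides are defined.

Conclusion: True.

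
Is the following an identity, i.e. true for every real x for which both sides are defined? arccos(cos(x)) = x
Claim: arccos(cos(x)) = x.
Test a specific point where both sides are defined: x = -π/6.
LHS = arccos(cos(x)) ≈ 0.5236
RHS = x ≈ -0.5236
Since 0.5236 ≠ -0.5236, the equation fails at this point, so it cannot hold for every real x for which both sides are defined.
arccos only returns values in [0, π], so arccos(cos(x)) = x holds only for x in that interval, not for all real x.

Conclusion: No, this is NOT an identity.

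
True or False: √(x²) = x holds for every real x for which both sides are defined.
Claim: √(x²) = x.
Test a specific point where both sides are defined: x = -3.
LHS = √(x²) ≈ 3.0000
RHS = x ≈ -3.0000
Since 3.0000 ≠ -3.0000, the equation fails at this point, so it cannot hold for every real x for which both sides are defined.
√(x²) = |x|, which differs from x whenever x < 0 (both sides are defined for every real x).

Conclusion: False.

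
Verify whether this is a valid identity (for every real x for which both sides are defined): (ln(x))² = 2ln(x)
No, this is NOT an identity.

Claim: (ln(x))² = 2ln(x).
Test a specific point where both sides are defined: x = 3.
LHS = (ln(x))² ≈ 1.2069
RHS = 2ln(x) ≈ 2.1972
Since 1.2069 ≠ 2.1972, the equation fails at this point, so it cannot hold for every real x for which both sides are defined.
2ln(x) equals ln(x²), which is not the same as (ln x)².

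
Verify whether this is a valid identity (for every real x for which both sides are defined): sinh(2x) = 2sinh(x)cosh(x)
Yes, this is an identity.

Claim: sinh(2x) = 2sinh(x)cosh(x).
Reasoning: 2sinh(x)cosh(x) = 2 · (e^x - e^-x)/2 · (e^x + e^-x)/2 = (e^(2x) - e^(-2x))/2 = sinh(2x).
So the two sides agree for every real x for which both sides are defined.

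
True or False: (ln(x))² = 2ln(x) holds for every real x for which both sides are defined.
Claim: (ln(x))² = 2ln(x).
Test a specific point where both sides are defined: x = 2.
LHS = (ln(x))² ≈ 0.4805
RHS = 2ln(x) ≈ 1.3863
Since 0.4805 ≠ 1.3863, the equation fails at this point, so it cannot hold for every real x for which both sides are defined.
2ln(x) equals ln(x²), which is not the same as (ln x)².

Conclusion: False.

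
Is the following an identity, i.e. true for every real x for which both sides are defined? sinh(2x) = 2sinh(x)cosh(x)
Claim: sinh(2x) = 2sinh(x)cosh(x).
Reasoning: 2sinh(x)cosh(x) = 2 · (e^x - e^-x)/2 · (e^x + e^-x)/2 = (e^(2x) - e^(-2x))/2 = sinh(2x).
So the two sides agree for every real x for which both sides are defined.

Conclusion: Yes, this is an identity.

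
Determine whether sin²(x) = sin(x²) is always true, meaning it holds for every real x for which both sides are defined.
No, this is NOT an identity.

Claim: sin²(x) = sin(x²).
Test a specific point where both sides are defined: x = π.
LHS = sin²(x) ≈ 0.0000
RHS = sin(x²) ≈ -0.4303
Since 0.0000 ≠ -0.4303, the equation fails at this point, so it cannot hold for every real x for which both sides are defined.
sin²(x) means (sin x)², squaring the output; sin(x²) squares the input. These are different functions.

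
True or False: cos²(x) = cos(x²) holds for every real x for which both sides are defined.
Claim: cos²(x) = cos(x²).
Test a specific point where both sides are defined: x = π/2.
LHS = cos²(x) ≈ 0.0000
RHS = cos(x²) ≈ -0.7812
Since 0.0000 ≠ -0.7812, the equation fails at this point, so it cannot hold for every real x for which both sides are defined.
cos²(x) means (cos x)², squaring the output; cos(x²) squares the input. These are different functions.

Conclusion: False.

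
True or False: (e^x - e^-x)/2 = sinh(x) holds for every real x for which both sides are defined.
True.

Claim: (e^x - e^-x)/2 = sinh(x).
Reasoning: This is exactly the definition of the hyperbolic sine: sinh(x) := (e^x - e^-x)/2.
So the two sides agree for every real x for which both sides are defined.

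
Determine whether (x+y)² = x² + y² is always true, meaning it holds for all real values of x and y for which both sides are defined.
No, this is NOT an identity.

Claim: (x+y)² = x² + y².
Test a specific point where both sides are defined: x = -1, y = 3.
LHS = (x+y)² ≈ 4.0000
RHS = x² + y² ≈ 10.0000
Since 4.0000 ≠ 10.0000, the equation fails at this point, so it cannot hold for all real values of x and y for which both sides are defined.
The correct expansion is (x+y)² = x² + 2xy + y²; the cross term 2xy is missing.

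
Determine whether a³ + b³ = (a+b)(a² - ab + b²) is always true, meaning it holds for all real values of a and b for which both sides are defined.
Claim: a³ + b³ = (a+b)(a² - ab + b²).
Reasoning: Expand the right side: (a+b)(a² - ab + b²) = a³ - a²b + ab² + a²b - ab² + b³ = a³ + b³ (the middle terms cancel in pairs).
So the two sides agree for all real values of a and b for which both sides are defined.

Conclusion: Yes, this is an identity.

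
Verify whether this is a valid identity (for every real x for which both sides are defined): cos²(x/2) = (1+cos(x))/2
Claim: cos²(x/2) = (1+cos(x))/2.
Reasoning: Use cos(2θ) = 2cos²θ - 1 with θ = x/2: cos(x) = 2cos²(x/2) - 1. Solving for cos²(x/2) gives (1 + cos(x))/2.
So the two sides agree for every real x for which both sides are defined.

Conclusion: Yes, this is an identity.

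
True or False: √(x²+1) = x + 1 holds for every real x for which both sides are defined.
False.

Claim: √(x²+1) = x + 1.
Test a specific point where both sides are defined: x = 1/2.
LHS = √(x²+1) ≈ 1.1180
RHS = x + 1 ≈ 1.5000
Since 1.1180 ≠ 1.5000, the equation fails at this point, so it cannot hold for every real x for which both sides are defined.
(x+1)² = x² + 2x + 1 ≠ x² + 1 unless x = 0.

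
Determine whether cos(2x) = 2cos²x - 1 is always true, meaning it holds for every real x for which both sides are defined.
Claim: cos(2x) = 2cos²x - 1.
Reasoning: cos(2x) = cos²x - sin²x. Replace sin²x by 1 - cos²x: cos²x - (1 - cos²x) = 2cos²x - 1.
So the two sides agree for every real x for which both sides are defined.

Conclusion: Yes, this is an identity.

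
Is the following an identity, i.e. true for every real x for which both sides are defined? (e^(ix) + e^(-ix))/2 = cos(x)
Yes, this is an identity.

Claim: (e^(ix) + e^(-ix))/2 = cos(x).
Reasoning: By Euler's formula e^(ix) = cos(x) + i·sin(x) and e^(-ix) = cos(x) - i·sin(x). Adding cancels the sine terms: e^(ix) + e^(-ix) = 2cos(x); divide by 2.
So the two sides agree for every real x for which both sides are defined.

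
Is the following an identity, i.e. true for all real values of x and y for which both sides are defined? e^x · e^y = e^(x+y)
Claim: e^x · e^y = e^(x+y).
Reasoning: This is the law of exponents for a common base: multiplying powers adds exponents. E.g. from the series, (Σ x^j/j!)(Σ y^k/k!) = Σ_m (Σ_{j+k=m} x^j y^k/(j!k!)) = Σ_m (x+y)^m/m! by the binomial theorem.
So the two sides agree for all real values of x and y for which both sides are defined.

Conclusion: Yes, this is an identity.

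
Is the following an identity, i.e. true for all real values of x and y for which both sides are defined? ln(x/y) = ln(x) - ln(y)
Claim: ln(x/y) = ln(x) - ln(y).
Reasoning: Both sides are simultaneously defined only when x, y > 0. Write x = e^p, y = e^q. Then x/y = e^(p-q), so ln(x/y) = p - q = ln(x) - ln(y).
So the two sides agree for all real values of x and y for which both sides are defined.

Conclusion: Yes, this is an identity.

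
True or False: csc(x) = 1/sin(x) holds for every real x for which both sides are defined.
True.

Claim: csc(x) = 1/sin(x).
Reasoning: csc(x) is by definition the reciprocal of sin(x), wherever sin(x) ≠ 0.
So the two sides agree for every real x for which both sides are defined.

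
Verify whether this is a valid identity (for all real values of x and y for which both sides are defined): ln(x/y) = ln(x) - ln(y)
Claim: ln(x/y) = ln(x) - ln(y).
Reasoning: Both sides are simultaneously defined only when x, y > 0. Write x = e^p, y = e^q. Then x/y = e^(p-q), so ln(x/y) = p - q = ln(x) - ln(y).
So the two sides agree for all real values of x and y for which both sides are defined.

Conclusion: Yes, this is an identity.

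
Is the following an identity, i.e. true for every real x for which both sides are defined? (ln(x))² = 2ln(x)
Claim: (ln(x))² = 2ln(x).
Test a specific point where both sides are defined: x = 3/2.
LHS = (ln(x))² ≈ 0.1644
RHS = 2ln(x) ≈ 0.8109
Since 0.1644 ≠ 0.8109, the equation fails at this point, so it cannot hold for every real x for which both sides are defined.
2ln(x) equals ln(x²), which is not the same as (ln x)².

Conclusion: No, this is NOT an identity.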